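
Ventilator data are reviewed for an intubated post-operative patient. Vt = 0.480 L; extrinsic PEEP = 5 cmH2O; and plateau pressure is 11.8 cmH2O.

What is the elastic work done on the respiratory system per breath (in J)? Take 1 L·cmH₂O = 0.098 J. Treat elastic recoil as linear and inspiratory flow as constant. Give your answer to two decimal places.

0.16

Elastic work ≈ ½ × (Pplat − PEEP) × Vt = 0.5 × (11.8 − 5) × 0.480 L = 0.5 × 6.8 × 0.480 = 1.632 L·cmH2O.
× 0.098 J/(L·cmH2O) → 0.1599 J.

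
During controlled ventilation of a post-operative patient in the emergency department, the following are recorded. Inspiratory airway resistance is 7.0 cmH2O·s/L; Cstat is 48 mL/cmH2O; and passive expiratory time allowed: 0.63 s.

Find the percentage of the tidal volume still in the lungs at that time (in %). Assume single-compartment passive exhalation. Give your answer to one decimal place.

τ = R × C = 7.0 × 48 mL/cmH2O = 7.0 × 0.048 L/cmH2O = 0.336 s.
Passive exhalation: V(t)/V₀ = e^(−t/τ) = e^(−0.63/0.336) = 0.1534.
Fraction remaining = 0.1534 → 15.34%.

15.3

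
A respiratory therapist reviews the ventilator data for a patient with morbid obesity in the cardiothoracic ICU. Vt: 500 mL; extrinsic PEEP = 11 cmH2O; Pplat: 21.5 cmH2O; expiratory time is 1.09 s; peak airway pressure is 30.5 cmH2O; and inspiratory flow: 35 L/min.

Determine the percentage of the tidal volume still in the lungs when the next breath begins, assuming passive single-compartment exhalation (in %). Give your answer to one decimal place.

22.7

Flow: 35 L/min ÷ 60 = 0.5833 L/s.
R = (PIP − Pplat)/V̇ = (30.5 − 21.5) / 0.5833 = 9.0/0.5833 = 15.429 cmH2O·s/L.
C = Vt/(Pplat − PEEP) = 500.0 / (21.5 − 11) = 500.0/10.5 = 47.619 mL/cmH2O.
τ = R × C = 15.429 × 0.04762 L/cmH2O = 0.7347 s.
Fraction remaining at end-expiration = e^(−Te/τ) = e^(−1.09/0.7347) = 0.2268 → 22.68%.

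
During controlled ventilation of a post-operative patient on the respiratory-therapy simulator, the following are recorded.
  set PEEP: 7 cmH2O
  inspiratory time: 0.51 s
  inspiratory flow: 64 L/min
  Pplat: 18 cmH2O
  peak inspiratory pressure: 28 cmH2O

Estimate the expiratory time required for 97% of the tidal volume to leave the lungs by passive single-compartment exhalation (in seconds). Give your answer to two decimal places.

1.63

Flow: 64 L/min ÷ 60 = 1.0667 L/s.
Vt = flow × Ti = 1.0667 L/s × 0.51 s × 1000 mL/L = 544.02 mL.
R = (PIP − Pplat)/V̇ = (28 − 18) / 1.0667 = 10.0/1.0667 = 9.375 cmH2O·s/L.
C = Vt/(Pplat − PEEP) = 544.02 / (18 − 7) = 544.02/11.0 = 49.456 mL/cmH2O.
τ = R × C = 9.375 × 0.04946 L/cmH2O = 0.4637 s.
t = −τ·ln(1 − 0.97) = −0.4637·ln(0.03) = 1.626 s.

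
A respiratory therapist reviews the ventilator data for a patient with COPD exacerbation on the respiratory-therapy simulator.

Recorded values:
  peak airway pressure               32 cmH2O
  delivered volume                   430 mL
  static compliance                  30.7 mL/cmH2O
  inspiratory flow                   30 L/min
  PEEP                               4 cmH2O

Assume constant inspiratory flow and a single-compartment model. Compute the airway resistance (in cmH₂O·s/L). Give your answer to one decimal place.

28.0

Flow: 30 L/min ÷ 60 = 0.5 L/s.
Equation of motion (constant flow): PIP = Vt/C + R·V̇ + PEEP.
R·V̇ = PIP − Vt/C − PEEP = 32 − 430/30.7 − 4 = 32 − 14.007 − 4 = 13.993 cmH2O.
R = 13.993 / 0.5 = 27.986 cmH2O·s/L.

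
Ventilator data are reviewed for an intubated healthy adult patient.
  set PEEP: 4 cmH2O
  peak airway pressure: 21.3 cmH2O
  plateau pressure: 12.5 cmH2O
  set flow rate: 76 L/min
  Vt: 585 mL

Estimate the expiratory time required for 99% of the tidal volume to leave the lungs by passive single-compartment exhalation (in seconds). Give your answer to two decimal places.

2.20

Flow: 76 L/min ÷ 60 = 1.2667 L/s.
R = (PIP − Pplat)/V̇ = (21.3 − 12.5) / 1.2667 = 8.8/1.2667 = 6.947 cmH2O·s/L.
C = Vt/(Pplat − PEEP) = 585.0 / (12.5 − 4) = 585.0/8.5 = 68.824 mL/cmH2O.
τ = R × C = 6.947 × 0.06882 L/cmH2O = 0.4781 s.
t = −τ·ln(1 − 0.99) = −0.4781·ln(0.01) = 2.202 s.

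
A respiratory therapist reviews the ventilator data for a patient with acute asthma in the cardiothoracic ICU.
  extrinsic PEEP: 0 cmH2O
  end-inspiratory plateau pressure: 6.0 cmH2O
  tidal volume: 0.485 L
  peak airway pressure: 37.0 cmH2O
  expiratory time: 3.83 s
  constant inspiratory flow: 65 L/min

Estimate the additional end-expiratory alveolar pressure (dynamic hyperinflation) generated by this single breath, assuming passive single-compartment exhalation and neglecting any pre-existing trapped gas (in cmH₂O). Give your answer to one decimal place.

Flow: 65 L/min ÷ 60 = 1.0833 L/s.
R = (PIP − Pplat)/V̇ = (37.0 − 6.0) / 1.0833 = 31.0/1.0833 = 28.616 cmH2O·s/L.
C = Vt/(Pplat − PEEP) = 485.0 / (6.0 − 0) = 485.0/6.0 = 80.833 mL/cmH2O.
τ = R × C = 28.616 × 0.08083 L/cmH2O = 2.313 s.
Fraction remaining = e^(−Te/τ) = e^(−3.83/2.313) = 0.1909; trapped volume = 485.0 × 0.1909 = 92.587 mL.
Additional alveolar pressure from trapping ≈ V_trapped / C = 92.587 / 80.833 = 1.145 cmH2O.

1.1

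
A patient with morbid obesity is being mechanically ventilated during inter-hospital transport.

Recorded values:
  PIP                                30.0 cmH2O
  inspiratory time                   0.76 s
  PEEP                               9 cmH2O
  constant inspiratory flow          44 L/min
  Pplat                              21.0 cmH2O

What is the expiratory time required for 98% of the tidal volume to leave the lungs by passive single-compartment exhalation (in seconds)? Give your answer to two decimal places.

Flow: 44 L/min ÷ 60 = 0.7333 L/s.
Vt = flow × Ti = 0.7333 L/s × 0.76 s × 1000 mL/L = 557.31 mL.
R = (PIP − Pplat)/V̇ = (30.0 − 21.0) / 0.7333 = 9.0/0.7333 = 12.273 cmH2O·s/L.
C = Vt/(Pplat − PEEP) = 557.31 / (21.0 − 9) = 557.31/12.0 = 46.443 mL/cmH2O.
τ = R × C = 12.273 × 0.04644 L/cmH2O = 0.57 s.
t = −τ·ln(1 − 0.98) = −0.57·ln(0.02) = 2.23 s.

2.23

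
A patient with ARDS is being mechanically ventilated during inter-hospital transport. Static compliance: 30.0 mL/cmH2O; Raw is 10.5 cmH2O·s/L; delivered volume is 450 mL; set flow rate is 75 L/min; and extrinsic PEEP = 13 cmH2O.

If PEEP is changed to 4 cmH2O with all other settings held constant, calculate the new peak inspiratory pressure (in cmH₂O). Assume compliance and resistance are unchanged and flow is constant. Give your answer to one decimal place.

32.1

Flow: 75 L/min ÷ 60 = 1.25 L/s.
PIP = Vt/C + R·V̇ + PEEP (constant-flow equation of motion).
Only the baseline term changes: ΔPIP = ΔPEEP = 4 − 13 = -9.0 cmH2O.
Original PIP = 450/30.0 + 10.5×1.25 + 13 = 41.125 cmH2O; new PIP = 41.125 + (-9.0) = 32.125 cmH2O.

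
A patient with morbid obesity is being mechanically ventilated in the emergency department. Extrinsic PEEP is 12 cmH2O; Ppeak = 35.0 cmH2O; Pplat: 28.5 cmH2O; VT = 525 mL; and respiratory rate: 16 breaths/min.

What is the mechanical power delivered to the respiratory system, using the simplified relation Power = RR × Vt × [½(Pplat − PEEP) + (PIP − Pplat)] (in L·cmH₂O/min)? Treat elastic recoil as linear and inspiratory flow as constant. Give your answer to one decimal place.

123.9

Per-breath work = Vt × [½(Pplat−PEEP) + (PIP−Pplat)] = 0.525 × [0.5×16.5 + 6.5] = 0.525 × 14.75 = 7.744 L·cmH2O.
Power = 16 × 7.744 = 123.9 L·cmH2O/min.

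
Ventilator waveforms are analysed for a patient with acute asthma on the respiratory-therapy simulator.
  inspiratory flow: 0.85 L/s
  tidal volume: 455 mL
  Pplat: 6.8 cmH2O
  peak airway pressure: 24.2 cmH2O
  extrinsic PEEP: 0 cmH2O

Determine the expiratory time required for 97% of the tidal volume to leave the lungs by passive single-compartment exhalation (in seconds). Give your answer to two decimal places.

4.80

R = (PIP − Pplat)/V̇ = (24.2 − 6.8) / 0.85 = 17.4/0.85 = 20.471 cmH2O·s/L.
C = Vt/(Pplat − PEEP) = 455.0 / (6.8 − 0) = 455.0/6.8 = 66.912 mL/cmH2O.
τ = R × C = 20.471 × 0.06691 L/cmH2O = 1.37 s.
t = −τ·ln(1 − 0.97) = −1.37·ln(0.03) = 4.804 s.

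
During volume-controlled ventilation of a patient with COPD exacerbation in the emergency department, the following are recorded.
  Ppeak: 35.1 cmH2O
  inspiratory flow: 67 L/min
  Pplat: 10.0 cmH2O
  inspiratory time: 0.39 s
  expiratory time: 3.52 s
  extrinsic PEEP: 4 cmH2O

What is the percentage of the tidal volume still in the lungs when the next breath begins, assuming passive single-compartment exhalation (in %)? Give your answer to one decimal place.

Flow: 67 L/min ÷ 60 = 1.1167 L/s.
Vt = flow × Ti = 1.1167 L/s × 0.39 s × 1000 mL/L = 435.51 mL.
R = (PIP − Pplat)/V̇ = (35.1 − 10.0) / 1.1167 = 25.1/1.1167 = 22.477 cmH2O·s/L.
C = Vt/(Pplat − PEEP) = 435.51 / (10.0 − 4) = 435.51/6.0 = 72.585 mL/cmH2O.
τ = R × C = 22.477 × 0.07259 L/cmH2O = 1.632 s.
Fraction remaining at end-expiration = e^(−Te/τ) = e^(−3.52/1.632) = 0.1157 → 11.57%.

11.6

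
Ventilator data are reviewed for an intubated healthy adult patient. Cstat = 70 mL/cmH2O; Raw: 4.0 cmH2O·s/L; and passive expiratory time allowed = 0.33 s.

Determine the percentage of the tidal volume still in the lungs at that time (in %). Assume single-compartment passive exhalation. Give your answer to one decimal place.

30.8

τ = R × C = 4.0 × 70 mL/cmH2O = 4.0 × 0.070 L/cmH2O = 0.28 s.
Passive exhalation: V(t)/V₀ = e^(−t/τ) = e^(−0.33/0.28) = 0.3077.
Fraction remaining = 0.3077 → 30.77%.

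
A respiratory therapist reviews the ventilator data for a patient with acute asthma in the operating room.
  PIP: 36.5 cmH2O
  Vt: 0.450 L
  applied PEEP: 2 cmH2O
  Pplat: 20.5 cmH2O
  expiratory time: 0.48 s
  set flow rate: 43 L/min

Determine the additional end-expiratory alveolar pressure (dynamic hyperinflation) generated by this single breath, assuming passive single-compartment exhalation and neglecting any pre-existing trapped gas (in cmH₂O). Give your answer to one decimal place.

Flow: 43 L/min ÷ 60 = 0.7167 L/s.
R = (PIP − Pplat)/V̇ = (36.5 − 20.5) / 0.7167 = 16.0/0.7167 = 22.325 cmH2O·s/L.
C = Vt/(Pplat − PEEP) = 450.0 / (20.5 − 2) = 450.0/18.5 = 24.324 mL/cmH2O.
τ = R × C = 22.325 × 0.02432 L/cmH2O = 0.5429 s.
Fraction remaining = e^(−Te/τ) = e^(−0.48/0.5429) = 0.4131; trapped volume = 450.0 × 0.4131 = 185.9 mL.
Additional alveolar pressure from trapping ≈ V_trapped / C = 185.9 / 24.324 = 7.643 cmH2O.

7.6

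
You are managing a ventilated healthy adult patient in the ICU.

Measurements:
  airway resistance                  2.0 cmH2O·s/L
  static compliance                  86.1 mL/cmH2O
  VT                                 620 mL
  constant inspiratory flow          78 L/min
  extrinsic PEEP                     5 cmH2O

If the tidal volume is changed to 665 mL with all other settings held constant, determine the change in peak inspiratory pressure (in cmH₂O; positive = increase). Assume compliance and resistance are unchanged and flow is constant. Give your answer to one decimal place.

PIP = Vt/C + R·V̇ + PEEP (constant-flow equation of motion).
Only the elastic term changes: ΔPIP = ΔVt / C = (665 − 620) / 86.1 = 0.5226 cmH2O.

0.5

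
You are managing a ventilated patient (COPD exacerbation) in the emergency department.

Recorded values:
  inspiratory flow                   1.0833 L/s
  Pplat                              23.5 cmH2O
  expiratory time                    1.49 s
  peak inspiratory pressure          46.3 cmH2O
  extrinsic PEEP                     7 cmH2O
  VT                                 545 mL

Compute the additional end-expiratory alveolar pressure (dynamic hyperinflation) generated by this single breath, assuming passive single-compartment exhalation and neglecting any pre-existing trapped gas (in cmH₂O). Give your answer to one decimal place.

R = (PIP − Pplat)/V̇ = (46.3 − 23.5) / 1.0833 = 22.8/1.0833 = 21.047 cmH2O·s/L.
C = Vt/(Pplat − PEEP) = 545.0 / (23.5 − 7) = 545.0/16.5 = 33.03 mL/cmH2O.
τ = R × C = 21.047 × 0.03303 L/cmH2O = 0.6952 s.
Fraction remaining = e^(−Te/τ) = e^(−1.49/0.6952) = 0.1173; trapped volume = 545.0 × 0.1173 = 63.929 mL.
Additional alveolar pressure from trapping ≈ V_trapped / C = 63.929 / 33.03 = 1.935 cmH2O.

1.9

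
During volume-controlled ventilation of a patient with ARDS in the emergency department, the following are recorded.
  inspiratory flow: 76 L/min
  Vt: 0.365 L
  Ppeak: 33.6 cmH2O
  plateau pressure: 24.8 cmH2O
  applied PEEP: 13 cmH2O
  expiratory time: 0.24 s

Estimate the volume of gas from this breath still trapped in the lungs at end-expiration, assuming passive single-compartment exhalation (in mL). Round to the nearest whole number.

119

Flow: 76 L/min ÷ 60 = 1.2667 L/s.
R = (PIP − Pplat)/V̇ = (33.6 − 24.8) / 1.2667 = 8.8/1.2667 = 6.947 cmH2O·s/L.
C = Vt/(Pplat − PEEP) = 365.0 / (24.8 − 13) = 365.0/11.8 = 30.932 mL/cmH2O.
τ = R × C = 6.947 × 0.03093 L/cmH2O = 0.2149 s.
Fraction remaining = e^(−Te/τ) = e^(−0.24/0.2149) = 0.3273.
Trapped volume = 365.0 × 0.3273 = 119.46 mL.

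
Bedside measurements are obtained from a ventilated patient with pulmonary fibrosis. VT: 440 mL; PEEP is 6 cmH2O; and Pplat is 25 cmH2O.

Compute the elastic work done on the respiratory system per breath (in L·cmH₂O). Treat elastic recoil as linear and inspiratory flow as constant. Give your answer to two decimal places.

4.18

Elastic work ≈ ½ × (Pplat − PEEP) × Vt = 0.5 × (25 − 6) × 0.440 L = 0.5 × 19.0 × 0.440 = 4.18 L·cmH2O.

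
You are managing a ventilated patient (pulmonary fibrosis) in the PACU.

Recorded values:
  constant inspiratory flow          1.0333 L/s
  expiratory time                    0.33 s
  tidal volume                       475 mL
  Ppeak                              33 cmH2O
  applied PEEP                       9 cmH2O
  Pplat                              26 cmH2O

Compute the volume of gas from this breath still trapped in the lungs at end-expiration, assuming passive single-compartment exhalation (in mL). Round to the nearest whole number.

R = (PIP − Pplat)/V̇ = (33 − 26) / 1.0333 = 7.0/1.0333 = 6.774 cmH2O·s/L.
C = Vt/(Pplat − PEEP) = 475.0 / (26 − 9) = 475.0/17.0 = 27.941 mL/cmH2O.
τ = R × C = 6.774 × 0.02794 L/cmH2O = 0.1893 s.
Fraction remaining = e^(−Te/τ) = e^(−0.33/0.1893) = 0.1749.
Trapped volume = 475.0 × 0.1749 = 83.078 mL.

83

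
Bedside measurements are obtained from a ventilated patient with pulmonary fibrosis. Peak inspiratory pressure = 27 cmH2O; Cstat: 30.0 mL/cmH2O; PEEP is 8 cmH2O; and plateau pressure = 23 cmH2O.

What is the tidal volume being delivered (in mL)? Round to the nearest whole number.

450

Vt = Cstat × (Pplat − PEEP) = 30.0 × (23 − 8) = 30.0 × 15.0 = 450.0 mL.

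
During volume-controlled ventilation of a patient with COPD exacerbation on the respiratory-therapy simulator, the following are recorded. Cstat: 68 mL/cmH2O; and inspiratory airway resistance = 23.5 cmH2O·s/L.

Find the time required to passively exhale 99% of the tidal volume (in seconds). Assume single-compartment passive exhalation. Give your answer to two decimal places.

7.36

τ = R × C = 23.5 × 68 mL/cmH2O = 23.5 × 0.068 L/cmH2O = 1.598 s.
Exhaled fraction f = 1 − e^(−t/τ) → t = −τ·ln(1 − f) = −1.598·ln(0.01) = 7.359 s.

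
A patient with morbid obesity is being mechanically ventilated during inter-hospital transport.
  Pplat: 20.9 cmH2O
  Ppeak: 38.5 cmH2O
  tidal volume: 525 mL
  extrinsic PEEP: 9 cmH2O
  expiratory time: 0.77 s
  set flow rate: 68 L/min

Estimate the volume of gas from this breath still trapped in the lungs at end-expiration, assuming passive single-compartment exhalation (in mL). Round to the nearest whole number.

Flow: 68 L/min ÷ 60 = 1.1333 L/s.
R = (PIP − Pplat)/V̇ = (38.5 − 20.9) / 1.1333 = 17.6/1.1333 = 15.53 cmH2O·s/L.
C = Vt/(Pplat − PEEP) = 525.0 / (20.9 − 9) = 525.0/11.9 = 44.118 mL/cmH2O.
τ = R × C = 15.53 × 0.04412 L/cmH2O = 0.6852 s.
Fraction remaining = e^(−Te/τ) = e^(−0.77/0.6852) = 0.3251.
Trapped volume = 525.0 × 0.3251 = 170.68 mL.

171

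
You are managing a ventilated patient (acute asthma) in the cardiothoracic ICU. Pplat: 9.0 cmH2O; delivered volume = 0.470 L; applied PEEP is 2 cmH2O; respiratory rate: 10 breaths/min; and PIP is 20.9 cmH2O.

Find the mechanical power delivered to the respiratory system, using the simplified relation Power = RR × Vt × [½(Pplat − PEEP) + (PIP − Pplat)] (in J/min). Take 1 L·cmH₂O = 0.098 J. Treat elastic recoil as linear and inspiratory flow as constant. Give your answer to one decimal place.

7.1

Per-breath work = Vt × [½(Pplat−PEEP) + (PIP−Pplat)] = 0.470 × [0.5×7.0 + 11.9] = 0.470 × 15.4 = 7.238 L·cmH2O.
Power = 10 × 7.238 = 72.38 L·cmH2O/min.
× 0.098 J/(L·cmH2O) → 7.093 J/min.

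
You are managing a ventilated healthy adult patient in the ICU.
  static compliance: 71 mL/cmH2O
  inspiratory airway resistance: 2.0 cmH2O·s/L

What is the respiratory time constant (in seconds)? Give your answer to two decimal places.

0.14

τ = R × C = 2.0 × 71 mL/cmH2O = 2.0 × 0.071 L/cmH2O = 0.142 s.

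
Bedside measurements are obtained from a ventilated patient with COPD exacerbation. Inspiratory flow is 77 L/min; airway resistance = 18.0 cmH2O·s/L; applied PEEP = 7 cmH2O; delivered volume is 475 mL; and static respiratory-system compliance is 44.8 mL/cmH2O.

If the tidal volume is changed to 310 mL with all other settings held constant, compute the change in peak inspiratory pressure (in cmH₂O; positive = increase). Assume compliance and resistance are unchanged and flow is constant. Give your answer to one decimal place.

PIP = Vt/C + R·V̇ + PEEP (constant-flow equation of motion).
Only the elastic term changes: ΔPIP = ΔVt / C = (310 − 475) / 44.8 = -3.683 cmH2O.

-3.7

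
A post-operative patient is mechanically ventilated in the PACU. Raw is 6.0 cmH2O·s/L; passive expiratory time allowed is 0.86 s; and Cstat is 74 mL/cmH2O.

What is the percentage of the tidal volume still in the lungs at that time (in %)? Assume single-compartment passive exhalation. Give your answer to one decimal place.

τ = R × C = 6.0 × 74 mL/cmH2O = 6.0 × 0.074 L/cmH2O = 0.444 s.
Passive exhalation: V(t)/V₀ = e^(−t/τ) = e^(−0.86/0.444) = 0.1441.
Fraction remaining = 0.1441 → 14.41%.

14.4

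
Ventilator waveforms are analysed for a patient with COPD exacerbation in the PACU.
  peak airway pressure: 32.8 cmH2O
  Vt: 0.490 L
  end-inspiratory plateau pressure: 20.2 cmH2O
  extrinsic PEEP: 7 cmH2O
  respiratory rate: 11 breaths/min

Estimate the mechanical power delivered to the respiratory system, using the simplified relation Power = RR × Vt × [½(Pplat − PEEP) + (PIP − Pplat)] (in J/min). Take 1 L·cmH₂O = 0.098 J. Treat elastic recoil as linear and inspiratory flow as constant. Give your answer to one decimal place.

Per-breath work = Vt × [½(Pplat−PEEP) + (PIP−Pplat)] = 0.490 × [0.5×13.2 + 12.6] = 0.490 × 19.2 = 9.408 L·cmH2O.
Power = 11 × 9.408 = 103.49 L·cmH2O/min.
× 0.098 J/(L·cmH2O) → 10.142 J/min.

10.1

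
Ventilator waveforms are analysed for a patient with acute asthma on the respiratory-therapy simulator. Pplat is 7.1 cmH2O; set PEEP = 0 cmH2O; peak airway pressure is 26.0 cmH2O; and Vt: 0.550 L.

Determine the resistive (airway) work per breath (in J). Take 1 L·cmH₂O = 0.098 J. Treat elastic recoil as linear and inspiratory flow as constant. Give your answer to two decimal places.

With constant inspiratory flow the resistive pressure is constant at PIP − Pplat = 26.0 − 7.1 = 18.9 cmH2O, so resistive work = 18.9 × 0.550 = 10.395 L·cmH2O.
× 0.098 J/(L·cmH2O) → 1.019 J.

1.02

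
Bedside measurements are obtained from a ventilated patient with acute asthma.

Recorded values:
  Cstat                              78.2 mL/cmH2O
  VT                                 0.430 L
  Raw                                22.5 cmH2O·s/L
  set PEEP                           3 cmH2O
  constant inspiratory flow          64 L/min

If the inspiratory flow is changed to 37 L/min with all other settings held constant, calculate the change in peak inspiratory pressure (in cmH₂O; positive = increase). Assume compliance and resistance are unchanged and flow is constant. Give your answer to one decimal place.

-10.1

Flow: 64 L/min ÷ 60 = 1.0667 L/s.
New flow: 37 L/min ÷ 60 = 0.6167 L/s.
PIP = Vt/C + R·V̇ + PEEP (constant-flow equation of motion).
Only the resistive term changes: ΔPIP = R × ΔV̇ = 22.5 × (0.6167 − 1.0667) = 22.5 × -0.45 = -10.125 cmH2O.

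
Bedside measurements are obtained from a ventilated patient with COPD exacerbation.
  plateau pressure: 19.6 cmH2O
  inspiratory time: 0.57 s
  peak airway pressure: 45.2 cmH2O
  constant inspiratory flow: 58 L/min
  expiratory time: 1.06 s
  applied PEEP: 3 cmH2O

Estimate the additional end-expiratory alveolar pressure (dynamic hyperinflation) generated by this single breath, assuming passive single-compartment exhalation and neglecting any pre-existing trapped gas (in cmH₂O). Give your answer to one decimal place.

Flow: 58 L/min ÷ 60 = 0.9667 L/s.
Vt = flow × Ti = 0.9667 L/s × 0.57 s × 1000 mL/L = 551.02 mL.
R = (PIP − Pplat)/V̇ = (45.2 − 19.6) / 0.9667 = 25.6/0.9667 = 26.482 cmH2O·s/L.
C = Vt/(Pplat − PEEP) = 551.02 / (19.6 − 3) = 551.02/16.6 = 33.194 mL/cmH2O.
τ = R × C = 26.482 × 0.03319 L/cmH2O = 0.8789 s.
Fraction remaining = e^(−Te/τ) = e^(−1.06/0.8789) = 0.2994; trapped volume = 551.02 × 0.2994 = 164.98 mL.
Additional alveolar pressure from trapping ≈ V_trapped / C = 164.98 / 33.194 = 4.97 cmH2O.

5.0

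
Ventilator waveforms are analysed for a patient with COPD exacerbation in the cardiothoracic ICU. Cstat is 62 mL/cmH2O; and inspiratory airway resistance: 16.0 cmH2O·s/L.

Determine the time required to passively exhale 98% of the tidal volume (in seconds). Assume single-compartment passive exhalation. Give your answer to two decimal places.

τ = R × C = 16.0 × 62 mL/cmH2O = 16.0 × 0.062 L/cmH2O = 0.992 s.
Exhaled fraction f = 1 − e^(−t/τ) → t = −τ·ln(1 − f) = −0.992·ln(0.02) = 3.881 s.

3.88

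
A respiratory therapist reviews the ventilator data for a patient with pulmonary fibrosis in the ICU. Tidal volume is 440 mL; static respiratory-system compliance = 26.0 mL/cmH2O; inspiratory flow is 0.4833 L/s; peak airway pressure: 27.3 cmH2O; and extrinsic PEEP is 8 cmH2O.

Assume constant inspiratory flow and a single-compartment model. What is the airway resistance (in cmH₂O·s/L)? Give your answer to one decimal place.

4.9

Equation of motion (constant flow): PIP = Vt/C + R·V̇ + PEEP.
R·V̇ = PIP − Vt/C − PEEP = 27.3 − 440/26.0 − 8 = 27.3 − 16.923 − 8 = 2.377 cmH2O.
R = 2.377 / 0.4833 = 4.918 cmH2O·s/L.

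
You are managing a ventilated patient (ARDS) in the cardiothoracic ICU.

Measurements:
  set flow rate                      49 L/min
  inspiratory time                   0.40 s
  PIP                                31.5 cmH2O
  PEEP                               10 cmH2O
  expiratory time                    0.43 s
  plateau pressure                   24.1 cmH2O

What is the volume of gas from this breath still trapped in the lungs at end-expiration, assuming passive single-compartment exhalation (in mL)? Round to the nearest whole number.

42

Flow: 49 L/min ÷ 60 = 0.8167 L/s.
Vt = flow × Ti = 0.8167 L/s × 0.40 s × 1000 mL/L = 326.68 mL.
R = (PIP − Pplat)/V̇ = (31.5 − 24.1) / 0.8167 = 7.4/0.8167 = 9.061 cmH2O·s/L.
C = Vt/(Pplat − PEEP) = 326.68 / (24.1 − 10) = 326.68/14.1 = 23.169 mL/cmH2O.
τ = R × C = 9.061 × 0.02317 L/cmH2O = 0.2099 s.
Fraction remaining = e^(−Te/τ) = e^(−0.43/0.2099) = 0.1289.
Trapped volume = 326.68 × 0.1289 = 42.109 mL.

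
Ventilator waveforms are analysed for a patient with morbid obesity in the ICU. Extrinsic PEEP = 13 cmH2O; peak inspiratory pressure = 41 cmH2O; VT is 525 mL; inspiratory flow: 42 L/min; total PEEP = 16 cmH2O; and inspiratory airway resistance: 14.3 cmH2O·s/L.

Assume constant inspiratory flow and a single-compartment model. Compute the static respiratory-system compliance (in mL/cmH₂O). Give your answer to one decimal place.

35.0

Flow: 42 L/min ÷ 60 = 0.7 L/s.
Total PEEP = 16 cmH2O (set 13 + intrinsic 3); this is the baseline alveolar pressure.
Equation of motion (constant flow): PIP = Vt/C + R·V̇ + PEEP.
Vt/C = PIP − R·V̇ − PEEP = 41 − 14.3×0.7 − 16 = 41 − 10.01 − 16 = 14.99 cmH2O.
C = Vt / 14.99 = 525 / 14.99 = 35.023 mL/cmH2O.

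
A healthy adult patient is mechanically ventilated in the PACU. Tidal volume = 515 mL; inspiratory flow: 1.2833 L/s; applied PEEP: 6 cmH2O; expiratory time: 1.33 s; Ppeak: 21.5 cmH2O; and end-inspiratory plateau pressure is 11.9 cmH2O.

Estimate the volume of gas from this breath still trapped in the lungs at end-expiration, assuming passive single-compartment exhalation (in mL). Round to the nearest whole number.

R = (PIP − Pplat)/V̇ = (21.5 − 11.9) / 1.2833 = 9.6/1.2833 = 7.481 cmH2O·s/L.
C = Vt/(Pplat − PEEP) = 515.0 / (11.9 − 6) = 515.0/5.9 = 87.288 mL/cmH2O.
τ = R × C = 7.481 × 0.08729 L/cmH2O = 0.653 s.
Fraction remaining = e^(−Te/τ) = e^(−1.33/0.653) = 0.1305.
Trapped volume = 515.0 × 0.1305 = 67.208 mL.

67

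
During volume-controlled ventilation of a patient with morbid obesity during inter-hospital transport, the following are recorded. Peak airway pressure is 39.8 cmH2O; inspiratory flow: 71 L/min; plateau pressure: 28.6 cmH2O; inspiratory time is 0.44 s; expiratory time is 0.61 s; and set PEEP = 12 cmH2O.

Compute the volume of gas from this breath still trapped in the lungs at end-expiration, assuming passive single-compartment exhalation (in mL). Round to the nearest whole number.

67

Flow: 71 L/min ÷ 60 = 1.1833 L/s.
Vt = flow × Ti = 1.1833 L/s × 0.44 s × 1000 mL/L = 520.65 mL.
R = (PIP − Pplat)/V̇ = (39.8 − 28.6) / 1.1833 = 11.2/1.1833 = 9.465 cmH2O·s/L.
C = Vt/(Pplat − PEEP) = 520.65 / (28.6 − 12) = 520.65/16.6 = 31.364 mL/cmH2O.
τ = R × C = 9.465 × 0.03136 L/cmH2O = 0.2968 s.
Fraction remaining = e^(−Te/τ) = e^(−0.61/0.2968) = 0.1281.
Trapped volume = 520.65 × 0.1281 = 66.695 mL.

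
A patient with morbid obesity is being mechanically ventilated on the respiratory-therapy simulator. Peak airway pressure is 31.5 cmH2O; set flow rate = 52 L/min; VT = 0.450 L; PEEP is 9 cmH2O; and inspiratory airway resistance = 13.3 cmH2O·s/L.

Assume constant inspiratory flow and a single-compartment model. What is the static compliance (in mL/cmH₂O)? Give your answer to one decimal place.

41.0

Flow: 52 L/min ÷ 60 = 0.8667 L/s.
Equation of motion (constant flow): PIP = Vt/C + R·V̇ + PEEP.
Vt/C = PIP − R·V̇ − PEEP = 31.5 − 13.3×0.8667 − 9 = 31.5 − 11.527 − 9 = 10.973 cmH2O.
C = Vt / 10.973 = 450 / 10.973 = 41.01 mL/cmH2O.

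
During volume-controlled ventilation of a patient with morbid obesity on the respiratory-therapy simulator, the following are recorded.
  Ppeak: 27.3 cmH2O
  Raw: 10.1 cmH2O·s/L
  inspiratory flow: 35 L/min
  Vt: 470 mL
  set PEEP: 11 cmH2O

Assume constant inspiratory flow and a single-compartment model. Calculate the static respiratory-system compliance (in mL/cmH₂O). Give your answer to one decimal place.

45.2

Flow: 35 L/min ÷ 60 = 0.5833 L/s.
Equation of motion (constant flow): PIP = Vt/C + R·V̇ + PEEP.
Vt/C = PIP − R·V̇ − PEEP = 27.3 − 10.1×0.5833 − 11 = 27.3 − 5.891 − 11 = 10.409 cmH2O.
C = Vt / 10.409 = 470 / 10.409 = 45.153 mL/cmH2O.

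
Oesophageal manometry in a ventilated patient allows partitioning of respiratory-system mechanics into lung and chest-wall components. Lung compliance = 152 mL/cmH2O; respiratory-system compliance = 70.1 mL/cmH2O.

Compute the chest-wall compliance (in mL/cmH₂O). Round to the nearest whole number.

130

1/Ccw = 1/Crs − 1/CL.
1/Ccw = 1/70.1 − 1/152 = 0.007686.
Ccw = 130.11 mL/cmH2O.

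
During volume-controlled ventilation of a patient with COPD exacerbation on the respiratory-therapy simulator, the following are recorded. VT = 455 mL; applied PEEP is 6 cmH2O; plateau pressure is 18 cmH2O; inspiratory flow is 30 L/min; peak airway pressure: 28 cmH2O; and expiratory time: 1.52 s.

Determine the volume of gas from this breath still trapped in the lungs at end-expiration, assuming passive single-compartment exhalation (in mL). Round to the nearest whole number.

61

Flow: 30 L/min ÷ 60 = 0.5 L/s.
R = (PIP − Pplat)/V̇ = (28 − 18) / 0.5 = 10.0/0.5 = 20.0 cmH2O·s/L.
C = Vt/(Pplat − PEEP) = 455.0 / (18 − 6) = 455.0/12.0 = 37.917 mL/cmH2O.
τ = R × C = 20.0 × 0.03792 L/cmH2O = 0.7584 s.
Fraction remaining = e^(−Te/τ) = e^(−1.52/0.7584) = 0.1348.
Trapped volume = 455.0 × 0.1348 = 61.334 mL.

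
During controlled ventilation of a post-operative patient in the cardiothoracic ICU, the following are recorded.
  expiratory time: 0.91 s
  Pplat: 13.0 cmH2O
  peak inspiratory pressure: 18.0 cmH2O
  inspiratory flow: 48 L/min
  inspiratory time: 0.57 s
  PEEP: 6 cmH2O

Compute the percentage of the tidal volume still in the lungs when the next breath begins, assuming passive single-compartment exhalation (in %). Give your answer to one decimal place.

Flow: 48 L/min ÷ 60 = 0.8 L/s.
Vt = flow × Ti = 0.8 L/s × 0.57 s × 1000 mL/L = 456.0 mL.
R = (PIP − Pplat)/V̇ = (18.0 − 13.0) / 0.8 = 5.0/0.8 = 6.25 cmH2O·s/L.
C = Vt/(Pplat − PEEP) = 456.0 / (13.0 − 6) = 456.0/7.0 = 65.143 mL/cmH2O.
τ = R × C = 6.25 × 0.06514 L/cmH2O = 0.4071 s.
Fraction remaining at end-expiration = e^(−Te/τ) = e^(−0.91/0.4071) = 0.107 → 10.7%.

10.7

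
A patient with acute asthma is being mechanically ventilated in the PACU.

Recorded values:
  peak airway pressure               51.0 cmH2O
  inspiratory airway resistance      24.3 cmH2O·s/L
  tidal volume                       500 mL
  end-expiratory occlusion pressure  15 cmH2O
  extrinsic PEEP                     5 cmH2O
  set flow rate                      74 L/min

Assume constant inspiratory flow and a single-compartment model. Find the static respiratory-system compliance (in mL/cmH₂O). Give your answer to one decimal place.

Flow: 74 L/min ÷ 60 = 1.2333 L/s.
Total PEEP = 15 cmH2O (set 5 + intrinsic 10); this is the baseline alveolar pressure.
Equation of motion (constant flow): PIP = Vt/C + R·V̇ + PEEP.
Vt/C = PIP − R·V̇ − PEEP = 51.0 − 24.3×1.2333 − 15 = 51.0 − 29.969 − 15 = 6.031 cmH2O.
C = Vt / 6.031 = 500 / 6.031 = 82.905 mL/cmH2O.

82.9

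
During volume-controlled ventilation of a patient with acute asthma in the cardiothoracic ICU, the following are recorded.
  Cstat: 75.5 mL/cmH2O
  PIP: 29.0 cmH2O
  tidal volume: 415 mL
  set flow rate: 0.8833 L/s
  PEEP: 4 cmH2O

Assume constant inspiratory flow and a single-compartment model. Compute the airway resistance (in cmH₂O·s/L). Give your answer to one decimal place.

Equation of motion (constant flow): PIP = Vt/C + R·V̇ + PEEP.
R·V̇ = PIP − Vt/C − PEEP = 29.0 − 415/75.5 − 4 = 29.0 − 5.497 − 4 = 19.503 cmH2O.
R = 19.503 / 0.8833 = 22.08 cmH2O·s/L.

22.1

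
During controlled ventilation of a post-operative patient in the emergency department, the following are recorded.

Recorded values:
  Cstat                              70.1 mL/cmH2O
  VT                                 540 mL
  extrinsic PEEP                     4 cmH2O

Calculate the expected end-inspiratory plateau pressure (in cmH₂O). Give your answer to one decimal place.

11.7

Pplat = PEEP + Vt / Cstat = 4 + 540 / 70.1 = 4 + 7.703 = 11.703 cmH2O.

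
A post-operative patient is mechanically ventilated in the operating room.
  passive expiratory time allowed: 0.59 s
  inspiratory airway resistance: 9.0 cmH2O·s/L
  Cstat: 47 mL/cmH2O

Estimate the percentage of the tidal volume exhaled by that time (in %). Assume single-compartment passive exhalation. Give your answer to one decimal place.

τ = R × C = 9.0 × 47 mL/cmH2O = 9.0 × 0.047 L/cmH2O = 0.423 s.
Passive exhalation: V(t)/V₀ = e^(−t/τ) = e^(−0.59/0.423) = 0.2479.
Fraction exhaled = 1 − 0.2479 = 0.7521 → 75.21%.

75.2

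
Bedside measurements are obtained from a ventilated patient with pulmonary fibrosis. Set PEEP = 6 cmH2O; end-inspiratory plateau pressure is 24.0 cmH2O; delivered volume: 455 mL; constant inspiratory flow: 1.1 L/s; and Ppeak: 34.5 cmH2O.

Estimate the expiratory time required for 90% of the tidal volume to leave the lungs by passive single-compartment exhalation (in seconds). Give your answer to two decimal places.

R = (PIP − Pplat)/V̇ = (34.5 − 24.0) / 1.1 = 10.5/1.1 = 9.545 cmH2O·s/L.
C = Vt/(Pplat − PEEP) = 455.0 / (24.0 − 6) = 455.0/18.0 = 25.278 mL/cmH2O.
τ = R × C = 9.545 × 0.02528 L/cmH2O = 0.2413 s.
t = −τ·ln(1 − 0.90) = −0.2413·ln(0.1) = 0.5556 s.

0.56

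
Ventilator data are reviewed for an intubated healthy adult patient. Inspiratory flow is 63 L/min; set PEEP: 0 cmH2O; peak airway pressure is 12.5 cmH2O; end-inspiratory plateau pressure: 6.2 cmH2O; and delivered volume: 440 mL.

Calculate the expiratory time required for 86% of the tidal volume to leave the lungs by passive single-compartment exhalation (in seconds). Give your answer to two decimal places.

Flow: 63 L/min ÷ 60 = 1.05 L/s.
R = (PIP − Pplat)/V̇ = (12.5 − 6.2) / 1.05 = 6.3/1.05 = 6.0 cmH2O·s/L.
C = Vt/(Pplat − PEEP) = 440.0 / (6.2 − 0) = 440.0/6.2 = 70.968 mL/cmH2O.
τ = R × C = 6.0 × 0.07097 L/cmH2O = 0.4258 s.
t = −τ·ln(1 − 0.86) = −0.4258·ln(0.14) = 0.8372 s.

0.84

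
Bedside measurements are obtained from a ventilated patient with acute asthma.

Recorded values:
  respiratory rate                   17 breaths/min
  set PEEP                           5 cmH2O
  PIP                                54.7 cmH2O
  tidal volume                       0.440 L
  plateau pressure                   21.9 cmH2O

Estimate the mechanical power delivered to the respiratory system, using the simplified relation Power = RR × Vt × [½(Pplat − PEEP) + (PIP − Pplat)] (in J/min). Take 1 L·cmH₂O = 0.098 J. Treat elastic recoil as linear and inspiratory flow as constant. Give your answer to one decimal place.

30.2

Per-breath work = Vt × [½(Pplat−PEEP) + (PIP−Pplat)] = 0.440 × [0.5×16.9 + 32.8] = 0.440 × 41.25 = 18.15 L·cmH2O.
Power = 17 × 18.15 = 308.55 L·cmH2O/min.
× 0.098 J/(L·cmH2O) → 30.238 J/min.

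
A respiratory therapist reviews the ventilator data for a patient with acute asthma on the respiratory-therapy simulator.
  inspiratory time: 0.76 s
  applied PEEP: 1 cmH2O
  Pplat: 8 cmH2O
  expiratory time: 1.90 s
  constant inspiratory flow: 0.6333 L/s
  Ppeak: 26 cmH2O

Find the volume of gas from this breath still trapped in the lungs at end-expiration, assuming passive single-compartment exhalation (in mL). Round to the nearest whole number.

Vt = flow × Ti = 0.6333 L/s × 0.76 s × 1000 mL/L = 481.31 mL.
R = (PIP − Pplat)/V̇ = (26 − 8) / 0.6333 = 18.0/0.6333 = 28.423 cmH2O·s/L.
C = Vt/(Pplat − PEEP) = 481.31 / (8 − 1) = 481.31/7.0 = 68.759 mL/cmH2O.
τ = R × C = 28.423 × 0.06876 L/cmH2O = 1.954 s.
Fraction remaining = e^(−Te/τ) = e^(−1.90/1.954) = 0.3782.
Trapped volume = 481.31 × 0.3782 = 182.03 mL.

182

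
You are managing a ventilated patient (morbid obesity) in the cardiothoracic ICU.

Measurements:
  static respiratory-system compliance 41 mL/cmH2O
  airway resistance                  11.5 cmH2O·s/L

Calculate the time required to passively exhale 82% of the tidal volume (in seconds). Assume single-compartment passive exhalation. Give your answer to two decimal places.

τ = R × C = 11.5 × 41 mL/cmH2O = 11.5 × 0.041 L/cmH2O = 0.4715 s.
Exhaled fraction f = 1 − e^(−t/τ) → t = −τ·ln(1 − f) = −0.4715·ln(0.18) = 0.8085 s.

0.81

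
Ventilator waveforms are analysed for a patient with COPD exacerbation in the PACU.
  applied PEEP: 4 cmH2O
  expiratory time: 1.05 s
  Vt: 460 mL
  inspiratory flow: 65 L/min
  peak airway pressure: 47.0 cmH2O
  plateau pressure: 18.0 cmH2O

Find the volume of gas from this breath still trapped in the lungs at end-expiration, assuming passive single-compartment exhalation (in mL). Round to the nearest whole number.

139

Flow: 65 L/min ÷ 60 = 1.0833 L/s.
R = (PIP − Pplat)/V̇ = (47.0 − 18.0) / 1.0833 = 29.0/1.0833 = 26.77 cmH2O·s/L.
C = Vt/(Pplat − PEEP) = 460.0 / (18.0 − 4) = 460.0/14.0 = 32.857 mL/cmH2O.
τ = R × C = 26.77 × 0.03286 L/cmH2O = 0.8797 s.
Fraction remaining = e^(−Te/τ) = e^(−1.05/0.8797) = 0.3031.
Trapped volume = 460.0 × 0.3031 = 139.43 mL.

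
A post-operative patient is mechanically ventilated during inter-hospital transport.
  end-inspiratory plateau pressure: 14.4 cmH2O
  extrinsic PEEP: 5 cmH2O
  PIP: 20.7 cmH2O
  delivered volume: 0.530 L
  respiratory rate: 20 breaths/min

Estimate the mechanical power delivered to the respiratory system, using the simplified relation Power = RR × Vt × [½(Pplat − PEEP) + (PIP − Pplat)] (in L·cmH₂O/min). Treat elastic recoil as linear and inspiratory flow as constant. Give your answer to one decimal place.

Per-breath work = Vt × [½(Pplat−PEEP) + (PIP−Pplat)] = 0.530 × [0.5×9.4 + 6.3] = 0.530 × 11.0 = 5.83 L·cmH2O.
Power = 20 × 5.83 = 116.6 L·cmH2O/min.

116.6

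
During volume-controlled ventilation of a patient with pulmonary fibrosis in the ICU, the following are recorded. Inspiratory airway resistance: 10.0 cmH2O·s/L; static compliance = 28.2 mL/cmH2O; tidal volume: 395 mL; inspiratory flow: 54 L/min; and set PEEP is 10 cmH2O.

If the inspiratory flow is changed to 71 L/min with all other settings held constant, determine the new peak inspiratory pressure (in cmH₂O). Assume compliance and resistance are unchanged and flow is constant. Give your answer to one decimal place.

35.8

Flow: 54 L/min ÷ 60 = 0.9 L/s.
New flow: 71 L/min ÷ 60 = 1.1833 L/s.
PIP = Vt/C + R·V̇ + PEEP (constant-flow equation of motion).
Only the resistive term changes: ΔPIP = R × ΔV̇ = 10.0 × (1.1833 − 0.9) = 10.0 × 0.2833 = 2.833 cmH2O.
Original PIP = 395/28.2 + 10.0×0.9 + 10 = 33.007 cmH2O; new PIP = 33.007 + (2.833) = 35.84 cmH2O.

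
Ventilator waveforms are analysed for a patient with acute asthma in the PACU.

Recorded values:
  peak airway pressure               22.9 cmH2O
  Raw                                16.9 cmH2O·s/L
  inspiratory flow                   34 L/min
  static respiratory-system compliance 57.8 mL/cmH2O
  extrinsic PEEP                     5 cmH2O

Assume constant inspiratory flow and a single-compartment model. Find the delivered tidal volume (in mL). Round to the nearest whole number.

481

Flow: 34 L/min ÷ 60 = 0.5667 L/s.
Equation of motion (constant flow): PIP = Vt/C + R·V̇ + PEEP.
Vt/C = PIP − R·V̇ − PEEP = 22.9 − 9.577 − 5 = 8.323 cmH2O.
Vt = C × 8.323 = 57.8 × 8.323 = 481.07 mL.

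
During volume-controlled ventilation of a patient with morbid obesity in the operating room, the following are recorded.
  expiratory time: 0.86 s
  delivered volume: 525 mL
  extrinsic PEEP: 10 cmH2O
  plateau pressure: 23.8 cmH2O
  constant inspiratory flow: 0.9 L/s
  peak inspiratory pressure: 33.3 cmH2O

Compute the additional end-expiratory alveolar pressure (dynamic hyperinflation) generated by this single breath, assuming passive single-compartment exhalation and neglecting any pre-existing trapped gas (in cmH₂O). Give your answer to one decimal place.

R = (PIP − Pplat)/V̇ = (33.3 − 23.8) / 0.9 = 9.5/0.9 = 10.556 cmH2O·s/L.
C = Vt/(Pplat − PEEP) = 525.0 / (23.8 − 10) = 525.0/13.8 = 38.043 mL/cmH2O.
τ = R × C = 10.556 × 0.03804 L/cmH2O = 0.4016 s.
Fraction remaining = e^(−Te/τ) = e^(−0.86/0.4016) = 0.1175; trapped volume = 525.0 × 0.1175 = 61.688 mL.
Additional alveolar pressure from trapping ≈ V_trapped / C = 61.688 / 38.043 = 1.622 cmH2O.

1.6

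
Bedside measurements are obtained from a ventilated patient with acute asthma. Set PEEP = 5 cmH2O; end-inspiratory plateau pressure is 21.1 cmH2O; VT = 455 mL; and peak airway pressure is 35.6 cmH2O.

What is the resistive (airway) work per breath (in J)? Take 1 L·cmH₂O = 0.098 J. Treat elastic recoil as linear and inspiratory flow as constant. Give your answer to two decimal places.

With constant inspiratory flow the resistive pressure is constant at PIP − Pplat = 35.6 − 21.1 = 14.5 cmH2O, so resistive work = 14.5 × 0.455 = 6.598 L·cmH2O.
× 0.098 J/(L·cmH2O) → 0.6466 J.

0.65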